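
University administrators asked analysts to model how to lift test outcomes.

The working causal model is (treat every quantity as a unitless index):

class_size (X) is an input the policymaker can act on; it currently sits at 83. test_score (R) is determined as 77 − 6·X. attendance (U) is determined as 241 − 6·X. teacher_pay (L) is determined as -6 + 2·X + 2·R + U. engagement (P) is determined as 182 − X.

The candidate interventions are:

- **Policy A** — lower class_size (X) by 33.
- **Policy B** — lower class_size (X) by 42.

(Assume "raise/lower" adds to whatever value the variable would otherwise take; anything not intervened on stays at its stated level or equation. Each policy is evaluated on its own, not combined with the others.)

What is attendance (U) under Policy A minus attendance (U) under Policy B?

-54

Policy A (X − 33):
  X = 83 − 33 = 50
  U = 241 − 6·50 = -59
Policy B (X − 42):
  X = 83 − 42 = 41
  U = 241 − 6·41 = -5
U: -59 − (-5) = -54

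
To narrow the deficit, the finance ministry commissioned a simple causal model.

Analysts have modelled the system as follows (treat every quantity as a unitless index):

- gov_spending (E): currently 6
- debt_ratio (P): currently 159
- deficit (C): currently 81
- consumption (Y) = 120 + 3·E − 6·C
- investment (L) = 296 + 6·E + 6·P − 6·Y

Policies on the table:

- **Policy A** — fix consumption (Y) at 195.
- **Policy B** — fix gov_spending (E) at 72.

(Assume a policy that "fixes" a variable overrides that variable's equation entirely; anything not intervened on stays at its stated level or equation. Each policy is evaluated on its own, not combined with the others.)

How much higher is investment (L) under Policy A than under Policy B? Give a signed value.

Policy A (Y := 195):
  E = 6
  P = 159
  C = 81
  Y = 195
  L = 296 + 6·6 + 6·159 − 6·195 = 116
Policy B (E := 72):
  E = 72
  P = 159
  C = 81
  Y = 120 + 3·72 − 6·81 = -150
  L = 296 + 6·72 + 6·159 − 6·(-150) = 2582
L: 116 − 2582 = -2466

-2466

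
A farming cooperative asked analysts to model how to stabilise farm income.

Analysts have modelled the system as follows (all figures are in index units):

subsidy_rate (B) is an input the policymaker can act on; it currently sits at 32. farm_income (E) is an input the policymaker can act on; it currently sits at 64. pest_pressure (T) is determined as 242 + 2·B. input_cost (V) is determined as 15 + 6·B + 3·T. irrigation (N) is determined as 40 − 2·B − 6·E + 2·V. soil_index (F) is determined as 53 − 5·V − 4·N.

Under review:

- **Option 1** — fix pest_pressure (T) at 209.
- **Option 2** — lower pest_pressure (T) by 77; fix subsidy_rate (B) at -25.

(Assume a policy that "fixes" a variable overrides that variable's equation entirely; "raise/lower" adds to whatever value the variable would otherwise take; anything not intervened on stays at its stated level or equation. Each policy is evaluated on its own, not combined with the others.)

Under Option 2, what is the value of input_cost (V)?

Option 2 (T − 77, B := -25):
  B = -25
  T = 242 + 2·(-25) (−77 from intervention) = 115
  V = 15 + 6·(-25) + 3·115 = 210

210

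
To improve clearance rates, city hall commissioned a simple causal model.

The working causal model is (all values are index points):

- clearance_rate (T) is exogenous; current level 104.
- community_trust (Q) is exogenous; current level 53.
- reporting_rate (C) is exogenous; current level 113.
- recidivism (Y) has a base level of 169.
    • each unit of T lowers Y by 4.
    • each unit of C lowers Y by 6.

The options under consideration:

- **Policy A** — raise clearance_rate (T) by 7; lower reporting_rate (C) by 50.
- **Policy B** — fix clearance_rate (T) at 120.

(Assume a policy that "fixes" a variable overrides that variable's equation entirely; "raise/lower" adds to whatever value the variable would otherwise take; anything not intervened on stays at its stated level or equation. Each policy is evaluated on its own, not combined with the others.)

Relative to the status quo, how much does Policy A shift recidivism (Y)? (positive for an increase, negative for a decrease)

Baseline:
  T = 104
  C = 113
  Y = 169 − 4·104 − 6·113 = -925
Policy A (T + 7, C − 50):
  T = 104 + 7 = 111
  C = 113 − 50 = 63
  Y = 169 − 4·111 − 6·63 = -653
Change in Y: -653 − (-925) = 272

272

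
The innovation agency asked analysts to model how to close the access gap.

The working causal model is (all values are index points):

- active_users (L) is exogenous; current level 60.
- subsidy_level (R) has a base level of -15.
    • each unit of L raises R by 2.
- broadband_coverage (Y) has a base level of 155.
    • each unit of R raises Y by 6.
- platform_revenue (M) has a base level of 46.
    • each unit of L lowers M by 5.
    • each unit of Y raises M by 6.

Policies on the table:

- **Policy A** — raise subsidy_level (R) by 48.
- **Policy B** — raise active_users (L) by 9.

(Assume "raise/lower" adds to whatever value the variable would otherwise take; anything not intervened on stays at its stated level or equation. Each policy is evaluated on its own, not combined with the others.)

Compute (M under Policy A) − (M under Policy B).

1125

Policy A (R + 48):
  L = 60
  R = -15 + 2·60 (+48 from intervention) = 153
  Y = 155 + 6·153 = 1073
  M = 46 − 5·60 + 6·1073 = 6184
Policy B (L + 9):
  L = 60 + 9 = 69
  R = -15 + 2·69 = 123
  Y = 155 + 6·123 = 893
  M = 46 − 5·69 + 6·893 = 5059
M: 6184 − 5059 = 1125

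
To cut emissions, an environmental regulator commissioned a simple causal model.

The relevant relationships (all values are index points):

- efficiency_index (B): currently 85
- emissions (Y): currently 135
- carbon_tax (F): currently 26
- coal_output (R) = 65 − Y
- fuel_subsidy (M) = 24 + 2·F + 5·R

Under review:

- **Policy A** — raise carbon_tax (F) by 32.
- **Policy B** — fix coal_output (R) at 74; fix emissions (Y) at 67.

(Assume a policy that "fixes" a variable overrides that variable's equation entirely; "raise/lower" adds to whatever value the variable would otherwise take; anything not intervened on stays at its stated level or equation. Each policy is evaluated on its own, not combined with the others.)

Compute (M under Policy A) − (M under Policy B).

Policy A (F + 32):
  Y = 135
  F = 26 + 32 = 58
  R = 65 − 135 = -70
  M = 24 + 2·58 + 5·(-70) = -210
Policy B (R := 74, Y := 67):
  Y = 67
  F = 26
  R = 74
  M = 24 + 2·26 + 5·74 = 446
M: -210 − 446 = -656

-656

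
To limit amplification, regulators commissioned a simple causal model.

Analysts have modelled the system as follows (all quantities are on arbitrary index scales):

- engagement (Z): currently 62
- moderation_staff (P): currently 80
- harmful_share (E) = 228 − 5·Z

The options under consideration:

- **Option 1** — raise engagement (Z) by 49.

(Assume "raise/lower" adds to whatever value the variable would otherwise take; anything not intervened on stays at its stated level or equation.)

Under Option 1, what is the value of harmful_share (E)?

Option 1 (Z + 49):
  Z = 62 + 49 = 111
  E = 228 − 5·111 = -327

-327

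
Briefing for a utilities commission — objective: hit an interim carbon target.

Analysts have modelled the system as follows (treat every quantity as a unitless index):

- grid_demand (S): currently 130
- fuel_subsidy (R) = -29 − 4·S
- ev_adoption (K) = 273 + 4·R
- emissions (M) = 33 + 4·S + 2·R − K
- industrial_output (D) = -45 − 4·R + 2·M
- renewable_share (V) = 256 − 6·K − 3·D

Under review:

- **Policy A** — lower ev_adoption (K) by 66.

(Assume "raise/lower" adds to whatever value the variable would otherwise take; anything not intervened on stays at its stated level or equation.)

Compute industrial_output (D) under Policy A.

Policy A (K − 66):
  S = 130
  R = -29 − 4·130 = -549
  K = 273 + 4·(-549) (−66 from intervention) = -1989
  M = 33 + 4·130 + 2·(-549) − (-1989) = 1444
  D = -45 − 4·(-549) + 2·1444 = 5039

5039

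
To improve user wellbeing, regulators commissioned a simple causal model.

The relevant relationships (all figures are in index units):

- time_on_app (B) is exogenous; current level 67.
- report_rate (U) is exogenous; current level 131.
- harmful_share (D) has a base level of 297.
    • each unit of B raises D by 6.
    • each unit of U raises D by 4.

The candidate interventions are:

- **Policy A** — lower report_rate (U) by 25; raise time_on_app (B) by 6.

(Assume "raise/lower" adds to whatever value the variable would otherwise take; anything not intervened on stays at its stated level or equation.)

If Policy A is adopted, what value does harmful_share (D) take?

1159

Policy A (U − 25, B + 6):
  B = 67 + 6 = 73
  U = 131 − 25 = 106
  D = 297 + 6·73 + 4·106 = 1159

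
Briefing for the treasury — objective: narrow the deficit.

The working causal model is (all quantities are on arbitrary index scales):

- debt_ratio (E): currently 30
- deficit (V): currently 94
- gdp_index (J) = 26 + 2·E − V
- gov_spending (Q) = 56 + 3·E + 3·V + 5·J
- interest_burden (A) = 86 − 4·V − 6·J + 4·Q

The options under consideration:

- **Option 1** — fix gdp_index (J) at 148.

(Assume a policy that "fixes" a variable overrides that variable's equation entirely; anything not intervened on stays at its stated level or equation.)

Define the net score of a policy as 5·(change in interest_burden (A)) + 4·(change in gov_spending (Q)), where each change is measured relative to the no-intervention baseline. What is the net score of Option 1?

Baseline:
  E = 30
  V = 94
  J = 26 + 2·30 − 94 = -8
  Q = 56 + 3·30 + 3·94 + 5·(-8) = 388
  A = 86 − 4·94 − 6·(-8) + 4·388 = 1310
Option 1 (J := 148):
  E = 30
  V = 94
  J = 148
  Q = 56 + 3·30 + 3·94 + 5·148 = 1168
  A = 86 − 4·94 − 6·148 + 4·1168 = 3494
ΔA = 3494 − 1310 = 2184; ΔQ = 1168 − 388 = 780
Score = 5·2184 + 4·780 = 14040

14040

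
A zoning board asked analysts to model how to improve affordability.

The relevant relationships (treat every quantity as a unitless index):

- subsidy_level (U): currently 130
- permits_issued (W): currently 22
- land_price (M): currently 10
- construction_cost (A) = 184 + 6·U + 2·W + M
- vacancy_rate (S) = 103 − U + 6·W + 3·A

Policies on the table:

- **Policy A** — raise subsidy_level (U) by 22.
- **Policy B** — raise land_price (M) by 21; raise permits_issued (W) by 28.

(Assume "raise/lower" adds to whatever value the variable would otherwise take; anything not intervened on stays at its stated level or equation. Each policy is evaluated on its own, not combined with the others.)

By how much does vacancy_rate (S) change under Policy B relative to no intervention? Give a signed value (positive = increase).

Baseline:
  U = 130
  W = 22
  M = 10
  A = 184 + 6·130 + 2·22 + 10 = 1018
  S = 103 − 130 + 6·22 + 3·1018 = 3159
Policy B (M + 21, W + 28):
  U = 130
  W = 22 + 28 = 50
  M = 10 + 21 = 31
  A = 184 + 6·130 + 2·50 + 31 = 1095
  S = 103 − 130 + 6·50 + 3·1095 = 3558
Change in S: 3558 − 3159 = 399

399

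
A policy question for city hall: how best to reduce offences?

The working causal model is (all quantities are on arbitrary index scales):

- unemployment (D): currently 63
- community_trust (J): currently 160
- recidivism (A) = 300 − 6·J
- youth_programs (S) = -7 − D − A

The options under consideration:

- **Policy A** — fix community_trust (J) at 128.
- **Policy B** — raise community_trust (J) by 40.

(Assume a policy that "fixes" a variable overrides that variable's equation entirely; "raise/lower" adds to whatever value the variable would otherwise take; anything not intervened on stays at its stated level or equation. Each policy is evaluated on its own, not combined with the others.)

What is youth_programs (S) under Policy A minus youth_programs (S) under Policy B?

Policy A (J := 128):
  D = 63
  J = 128
  A = 300 − 6·128 = -468
  S = -7 − 63 − (-468) = 398
Policy B (J + 40):
  D = 63
  J = 160 + 40 = 200
  A = 300 − 6·200 = -900
  S = -7 − 63 − (-900) = 830
S: 398 − 830 = -432

-432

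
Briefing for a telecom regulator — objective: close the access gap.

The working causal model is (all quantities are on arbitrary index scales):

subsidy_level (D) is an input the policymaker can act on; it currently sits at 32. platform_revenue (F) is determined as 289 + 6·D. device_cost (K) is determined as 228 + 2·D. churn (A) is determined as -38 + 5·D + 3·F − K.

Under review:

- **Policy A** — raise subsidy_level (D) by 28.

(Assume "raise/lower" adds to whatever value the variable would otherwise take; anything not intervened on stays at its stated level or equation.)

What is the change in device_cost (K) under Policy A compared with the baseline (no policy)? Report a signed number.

56

Baseline:
  D = 32
  K = 228 + 2·32 = 292
Policy A (D + 28):
  D = 32 + 28 = 60
  K = 228 + 2·60 = 348
Change in K: 348 − 292 = 56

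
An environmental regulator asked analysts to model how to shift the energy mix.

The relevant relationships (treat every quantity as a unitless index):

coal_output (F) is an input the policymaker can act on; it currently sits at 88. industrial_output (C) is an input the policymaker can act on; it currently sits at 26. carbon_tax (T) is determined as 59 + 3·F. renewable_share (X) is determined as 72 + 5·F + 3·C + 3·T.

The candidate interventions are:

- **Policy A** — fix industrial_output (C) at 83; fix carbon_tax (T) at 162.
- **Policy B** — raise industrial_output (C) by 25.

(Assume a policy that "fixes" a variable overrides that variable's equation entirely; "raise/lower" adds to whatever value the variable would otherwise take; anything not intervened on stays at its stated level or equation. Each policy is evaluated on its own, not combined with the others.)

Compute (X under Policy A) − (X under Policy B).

Policy A (C := 83, T := 162):
  F = 88
  C = 83
  T = 162
  X = 72 + 5·88 + 3·83 + 3·162 = 1247
Policy B (C + 25):
  F = 88
  C = 26 + 25 = 51
  T = 59 + 3·88 = 323
  X = 72 + 5·88 + 3·51 + 3·323 = 1634
X: 1247 − 1634 = -387

-387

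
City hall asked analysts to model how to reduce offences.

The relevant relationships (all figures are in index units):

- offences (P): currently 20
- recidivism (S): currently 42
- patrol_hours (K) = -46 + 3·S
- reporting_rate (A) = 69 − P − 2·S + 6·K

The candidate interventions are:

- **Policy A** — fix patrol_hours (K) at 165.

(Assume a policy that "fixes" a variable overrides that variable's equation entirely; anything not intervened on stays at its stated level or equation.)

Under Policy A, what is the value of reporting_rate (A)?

Policy A (K := 165):
  P = 20
  S = 42
  K = 165
  A = 69 − 20 − 2·42 + 6·165 = 955

955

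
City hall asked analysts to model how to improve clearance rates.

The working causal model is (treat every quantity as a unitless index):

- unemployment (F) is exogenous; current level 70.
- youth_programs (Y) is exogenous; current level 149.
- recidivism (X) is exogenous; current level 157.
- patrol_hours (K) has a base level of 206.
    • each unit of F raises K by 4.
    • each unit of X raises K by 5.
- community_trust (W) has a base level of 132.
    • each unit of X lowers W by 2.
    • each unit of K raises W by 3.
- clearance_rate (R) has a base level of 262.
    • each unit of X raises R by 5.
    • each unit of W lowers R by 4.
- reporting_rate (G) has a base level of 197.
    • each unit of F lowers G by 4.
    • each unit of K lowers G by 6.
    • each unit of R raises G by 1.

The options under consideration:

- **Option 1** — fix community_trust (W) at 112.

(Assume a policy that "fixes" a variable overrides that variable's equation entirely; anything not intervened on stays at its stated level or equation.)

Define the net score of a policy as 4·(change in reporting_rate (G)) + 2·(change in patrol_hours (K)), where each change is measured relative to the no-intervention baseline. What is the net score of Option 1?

Baseline:
  F = 70
  X = 157
  K = 206 + 4·70 + 5·157 = 1271
  W = 132 − 2·157 + 3·1271 = 3631
  R = 262 + 5·157 − 4·3631 = -13477
  G = 197 − 4·70 − 6·1271 + (-13477) = -21186
Option 1 (W := 112):
  F = 70
  X = 157
  K = 206 + 4·70 + 5·157 = 1271
  W = 112
  R = 262 + 5·157 − 4·112 = 599
  G = 197 − 4·70 − 6·1271 + 599 = -7110
ΔG = -7110 − (-21186) = 14076; ΔK = 1271 − 1271 = 0
Score = 4·14076 + 2·0 = 56304

56304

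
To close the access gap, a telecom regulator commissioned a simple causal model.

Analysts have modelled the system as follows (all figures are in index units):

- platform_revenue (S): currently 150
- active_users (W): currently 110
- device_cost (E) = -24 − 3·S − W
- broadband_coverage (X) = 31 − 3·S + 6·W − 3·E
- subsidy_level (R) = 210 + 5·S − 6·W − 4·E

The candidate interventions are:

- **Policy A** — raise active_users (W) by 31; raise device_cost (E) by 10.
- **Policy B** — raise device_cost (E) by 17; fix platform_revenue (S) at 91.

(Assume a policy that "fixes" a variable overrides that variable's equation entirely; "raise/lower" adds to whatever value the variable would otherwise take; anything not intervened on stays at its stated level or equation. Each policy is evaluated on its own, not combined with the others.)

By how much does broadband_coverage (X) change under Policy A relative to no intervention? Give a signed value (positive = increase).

Baseline:
  S = 150
  W = 110
  E = -24 − 3·150 − 110 = -584
  X = 31 − 3·150 + 6·110 − 3·(-584) = 1993
Policy A (W + 31, E + 10):
  S = 150
  W = 110 + 31 = 141
  E = -24 − 3·150 − 141 (+10 from intervention) = -605
  X = 31 − 3·150 + 6·141 − 3·(-605) = 2242
Change in X: 2242 − 1993 = 249

249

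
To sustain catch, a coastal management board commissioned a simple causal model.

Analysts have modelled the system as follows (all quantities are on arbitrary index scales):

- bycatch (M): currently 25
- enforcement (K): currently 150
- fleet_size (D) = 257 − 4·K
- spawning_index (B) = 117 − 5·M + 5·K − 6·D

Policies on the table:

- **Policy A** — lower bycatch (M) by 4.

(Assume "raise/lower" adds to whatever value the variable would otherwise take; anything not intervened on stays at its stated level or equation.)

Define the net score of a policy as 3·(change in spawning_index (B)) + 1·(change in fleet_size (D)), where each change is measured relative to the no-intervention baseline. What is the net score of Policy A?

Baseline:
  M = 25
  K = 150
  D = 257 − 4·150 = -343
  B = 117 − 5·25 + 5·150 − 6·(-343) = 2800
Policy A (M − 4):
  M = 25 − 4 = 21
  K = 150
  D = 257 − 4·150 = -343
  B = 117 − 5·21 + 5·150 − 6·(-343) = 2820
ΔB = 2820 − 2800 = 20; ΔD = -343 − (-343) = 0
Score = 3·20 + 1·0 = 60

60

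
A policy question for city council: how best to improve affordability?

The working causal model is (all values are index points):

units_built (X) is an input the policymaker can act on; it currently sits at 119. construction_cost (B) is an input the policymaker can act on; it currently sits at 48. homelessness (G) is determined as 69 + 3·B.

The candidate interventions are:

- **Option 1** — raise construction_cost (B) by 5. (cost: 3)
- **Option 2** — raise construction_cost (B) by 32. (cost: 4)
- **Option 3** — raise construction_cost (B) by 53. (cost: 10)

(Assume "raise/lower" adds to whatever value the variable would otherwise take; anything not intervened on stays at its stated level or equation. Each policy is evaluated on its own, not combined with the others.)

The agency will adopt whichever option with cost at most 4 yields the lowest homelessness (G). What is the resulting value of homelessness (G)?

228

Option 1 (B + 5):
  B = 48 + 5 = 53
  G = 69 + 3·53 = 228
Option 2 (B + 32):
  B = 48 + 32 = 80
  G = 69 + 3·80 = 309
Comparing — Option 1: G=228, Option 2: G=309. Lowest is 228 (Option 1).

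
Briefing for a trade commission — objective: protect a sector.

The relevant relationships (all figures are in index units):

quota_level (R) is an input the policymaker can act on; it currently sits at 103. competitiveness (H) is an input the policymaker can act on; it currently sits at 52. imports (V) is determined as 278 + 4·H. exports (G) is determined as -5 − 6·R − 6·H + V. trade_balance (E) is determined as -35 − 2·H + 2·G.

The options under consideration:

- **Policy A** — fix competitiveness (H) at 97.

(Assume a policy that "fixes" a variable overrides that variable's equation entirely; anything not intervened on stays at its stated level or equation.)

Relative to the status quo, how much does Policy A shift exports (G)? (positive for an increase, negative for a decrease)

-90

Baseline:
  R = 103
  H = 52
  V = 278 + 4·52 = 486
  G = -5 − 6·103 − 6·52 + 486 = -449
Policy A (H := 97):
  R = 103
  H = 97
  V = 278 + 4·97 = 666
  G = -5 − 6·103 − 6·97 + 666 = -539
Change in G: -539 − (-449) = -90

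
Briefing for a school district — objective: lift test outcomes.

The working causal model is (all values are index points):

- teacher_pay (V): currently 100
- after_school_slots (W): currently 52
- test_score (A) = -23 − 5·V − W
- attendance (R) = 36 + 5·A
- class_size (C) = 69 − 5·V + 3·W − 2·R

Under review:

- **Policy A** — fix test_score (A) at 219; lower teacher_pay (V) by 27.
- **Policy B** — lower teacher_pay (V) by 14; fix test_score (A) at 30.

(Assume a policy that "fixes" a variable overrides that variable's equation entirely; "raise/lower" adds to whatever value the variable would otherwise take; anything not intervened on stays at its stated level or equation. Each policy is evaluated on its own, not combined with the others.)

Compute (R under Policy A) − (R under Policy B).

Policy A (A := 219, V − 27):
  V = 100 − 27 = 73
  W = 52
  A = 219
  R = 36 + 5·219 = 1131
Policy B (V − 14, A := 30):
  V = 100 − 14 = 86
  W = 52
  A = 30
  R = 36 + 5·30 = 186
R: 1131 − 186 = 945

945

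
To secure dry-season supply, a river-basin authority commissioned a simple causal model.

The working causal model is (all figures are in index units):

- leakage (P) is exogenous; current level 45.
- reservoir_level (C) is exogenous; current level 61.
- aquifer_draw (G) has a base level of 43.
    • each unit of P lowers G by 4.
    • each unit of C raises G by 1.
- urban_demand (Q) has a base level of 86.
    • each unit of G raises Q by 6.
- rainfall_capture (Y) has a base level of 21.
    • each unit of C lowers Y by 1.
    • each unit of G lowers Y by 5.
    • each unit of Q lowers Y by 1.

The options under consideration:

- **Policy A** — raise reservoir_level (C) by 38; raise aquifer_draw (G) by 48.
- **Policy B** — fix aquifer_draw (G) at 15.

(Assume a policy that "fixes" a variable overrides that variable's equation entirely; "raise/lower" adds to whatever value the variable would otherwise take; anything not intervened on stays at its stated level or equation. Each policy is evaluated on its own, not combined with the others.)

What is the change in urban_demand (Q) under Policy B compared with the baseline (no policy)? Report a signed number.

Baseline:
  P = 45
  C = 61
  G = 43 − 4·45 + 61 = -76
  Q = 86 + 6·(-76) = -370
Policy B (G := 15):
  P = 45
  C = 61
  G = 15
  Q = 86 + 6·15 = 176
Change in Q: 176 − (-370) = 546

546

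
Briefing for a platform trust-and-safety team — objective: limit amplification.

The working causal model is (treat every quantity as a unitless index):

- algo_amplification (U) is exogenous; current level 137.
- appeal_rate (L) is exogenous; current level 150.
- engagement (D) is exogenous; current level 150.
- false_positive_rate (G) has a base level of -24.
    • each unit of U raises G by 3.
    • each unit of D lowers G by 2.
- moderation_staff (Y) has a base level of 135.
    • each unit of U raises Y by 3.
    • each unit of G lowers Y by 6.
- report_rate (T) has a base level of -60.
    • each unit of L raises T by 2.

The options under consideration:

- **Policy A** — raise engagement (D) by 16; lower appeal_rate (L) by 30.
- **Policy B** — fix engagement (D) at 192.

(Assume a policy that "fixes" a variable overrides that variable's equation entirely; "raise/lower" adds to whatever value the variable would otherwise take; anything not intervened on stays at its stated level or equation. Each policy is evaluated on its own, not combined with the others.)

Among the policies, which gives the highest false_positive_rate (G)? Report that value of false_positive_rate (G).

55

Policy A (D + 16, L − 30):
  U = 137
  D = 150 + 16 = 166
  G = -24 + 3·137 − 2·166 = 55
Policy B (D := 192):
  U = 137
  D = 192
  G = -24 + 3·137 − 2·192 = 3
Comparing — Policy A: G=55, Policy B: G=3. Highest is 55 (Policy A).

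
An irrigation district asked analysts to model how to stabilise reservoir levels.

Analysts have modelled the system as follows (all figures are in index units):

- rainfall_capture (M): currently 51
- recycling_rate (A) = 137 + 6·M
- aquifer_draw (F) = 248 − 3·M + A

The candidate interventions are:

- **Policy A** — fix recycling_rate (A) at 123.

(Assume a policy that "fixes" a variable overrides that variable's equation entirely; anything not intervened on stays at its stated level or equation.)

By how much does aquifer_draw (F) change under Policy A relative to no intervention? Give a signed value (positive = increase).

Baseline:
  M = 51
  A = 137 + 6·51 = 443
  F = 248 − 3·51 + 443 = 538
Policy A (A := 123):
  M = 51
  A = 123
  F = 248 − 3·51 + 123 = 218
Change in F: 218 − 538 = -320

-320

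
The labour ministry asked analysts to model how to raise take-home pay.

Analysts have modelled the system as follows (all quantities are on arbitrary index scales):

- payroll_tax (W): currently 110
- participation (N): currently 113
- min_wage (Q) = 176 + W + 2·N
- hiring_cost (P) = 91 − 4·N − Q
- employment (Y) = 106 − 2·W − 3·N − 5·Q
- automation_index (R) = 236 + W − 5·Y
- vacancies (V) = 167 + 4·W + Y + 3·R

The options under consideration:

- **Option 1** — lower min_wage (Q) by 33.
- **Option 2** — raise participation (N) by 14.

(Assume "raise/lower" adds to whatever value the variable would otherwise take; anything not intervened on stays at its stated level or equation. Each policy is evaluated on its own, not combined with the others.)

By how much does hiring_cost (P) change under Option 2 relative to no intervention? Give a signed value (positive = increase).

Baseline:
  W = 110
  N = 113
  Q = 176 + 110 + 2·113 = 512
  P = 91 − 4·113 − 512 = -873
Option 2 (N + 14):
  W = 110
  N = 113 + 14 = 127
  Q = 176 + 110 + 2·127 = 540
  P = 91 − 4·127 − 540 = -957
Change in P: -957 − (-873) = -84

-84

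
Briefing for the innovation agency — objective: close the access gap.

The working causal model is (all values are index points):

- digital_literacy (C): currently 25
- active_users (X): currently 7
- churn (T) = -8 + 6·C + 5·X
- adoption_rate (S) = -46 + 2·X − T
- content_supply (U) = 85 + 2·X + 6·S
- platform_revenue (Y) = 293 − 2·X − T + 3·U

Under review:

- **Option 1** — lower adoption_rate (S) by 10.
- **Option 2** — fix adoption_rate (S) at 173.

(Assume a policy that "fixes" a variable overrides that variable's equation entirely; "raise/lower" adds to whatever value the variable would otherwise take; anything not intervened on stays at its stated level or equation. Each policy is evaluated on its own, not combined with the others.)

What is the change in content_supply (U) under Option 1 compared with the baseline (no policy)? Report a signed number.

-60

Baseline:
  C = 25
  X = 7
  T = -8 + 6·25 + 5·7 = 177
  S = -46 + 2·7 − 177 = -209
  U = 85 + 2·7 + 6·(-209) = -1155
Option 1 (S − 10):
  C = 25
  X = 7
  T = -8 + 6·25 + 5·7 = 177
  S = -46 + 2·7 − 177 (−10 from intervention) = -219
  U = 85 + 2·7 + 6·(-219) = -1215
Change in U: -1215 − (-1155) = -60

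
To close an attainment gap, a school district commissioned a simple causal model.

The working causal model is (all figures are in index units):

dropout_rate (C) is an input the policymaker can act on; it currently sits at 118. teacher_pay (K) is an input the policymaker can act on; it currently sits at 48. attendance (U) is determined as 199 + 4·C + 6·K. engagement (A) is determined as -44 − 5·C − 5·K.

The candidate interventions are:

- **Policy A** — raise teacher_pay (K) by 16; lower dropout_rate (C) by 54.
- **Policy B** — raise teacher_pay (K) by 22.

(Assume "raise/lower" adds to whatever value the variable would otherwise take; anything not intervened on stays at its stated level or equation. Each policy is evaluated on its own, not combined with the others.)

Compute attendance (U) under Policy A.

839

Policy A (K + 16, C − 54):
  C = 118 − 54 = 64
  K = 48 + 16 = 64
  U = 199 + 4·64 + 6·64 = 839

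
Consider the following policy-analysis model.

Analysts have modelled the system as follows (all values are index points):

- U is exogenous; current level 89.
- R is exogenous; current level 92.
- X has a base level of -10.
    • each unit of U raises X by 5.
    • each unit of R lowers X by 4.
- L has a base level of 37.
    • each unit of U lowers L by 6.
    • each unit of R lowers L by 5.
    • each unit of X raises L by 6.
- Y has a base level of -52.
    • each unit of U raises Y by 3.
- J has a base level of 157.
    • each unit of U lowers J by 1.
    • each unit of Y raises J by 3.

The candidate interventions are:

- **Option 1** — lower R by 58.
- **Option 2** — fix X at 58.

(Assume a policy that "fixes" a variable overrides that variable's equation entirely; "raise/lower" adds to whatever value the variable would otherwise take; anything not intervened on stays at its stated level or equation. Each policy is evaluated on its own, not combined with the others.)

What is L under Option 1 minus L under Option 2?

Option 1 (R − 58):
  U = 89
  R = 92 − 58 = 34
  X = -10 + 5·89 − 4·34 = 299
  L = 37 − 6·89 − 5·34 + 6·299 = 1127
Option 2 (X := 58):
  U = 89
  R = 92
  X = 58
  L = 37 − 6·89 − 5·92 + 6·58 = -609
L: 1127 − (-609) = 1736

1736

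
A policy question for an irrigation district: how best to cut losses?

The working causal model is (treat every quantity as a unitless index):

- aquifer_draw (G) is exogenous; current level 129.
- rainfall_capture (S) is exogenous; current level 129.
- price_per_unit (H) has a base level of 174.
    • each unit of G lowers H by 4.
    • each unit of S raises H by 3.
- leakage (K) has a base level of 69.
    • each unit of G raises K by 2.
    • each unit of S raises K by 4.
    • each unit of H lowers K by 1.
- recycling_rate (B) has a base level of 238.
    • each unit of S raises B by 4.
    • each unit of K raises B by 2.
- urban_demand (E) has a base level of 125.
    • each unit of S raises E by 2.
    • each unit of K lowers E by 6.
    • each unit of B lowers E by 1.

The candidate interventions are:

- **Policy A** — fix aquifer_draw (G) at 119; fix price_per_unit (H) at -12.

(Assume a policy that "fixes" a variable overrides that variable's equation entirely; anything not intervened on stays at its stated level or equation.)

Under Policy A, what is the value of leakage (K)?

Policy A (G := 119, H := -12):
  G = 119
  S = 129
  H = -12
  K = 69 + 2·119 + 4·129 − (-12) = 835

835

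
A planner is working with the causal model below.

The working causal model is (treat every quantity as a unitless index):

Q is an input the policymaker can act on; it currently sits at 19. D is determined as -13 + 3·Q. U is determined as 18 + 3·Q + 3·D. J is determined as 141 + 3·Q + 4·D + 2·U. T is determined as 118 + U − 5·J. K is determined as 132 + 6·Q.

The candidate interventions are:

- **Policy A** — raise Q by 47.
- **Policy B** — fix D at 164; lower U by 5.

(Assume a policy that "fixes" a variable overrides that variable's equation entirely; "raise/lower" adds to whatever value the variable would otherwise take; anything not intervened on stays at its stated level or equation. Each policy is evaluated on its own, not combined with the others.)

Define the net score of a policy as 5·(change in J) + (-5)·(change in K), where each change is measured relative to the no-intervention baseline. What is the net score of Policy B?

5950

Baseline:
  Q = 19
  D = -13 + 3·19 = 44
  U = 18 + 3·19 + 3·44 = 207
  J = 141 + 3·19 + 4·44 + 2·207 = 788
  K = 132 + 6·19 = 246
Policy B (D := 164, U − 5):
  Q = 19
  D = 164
  U = 18 + 3·19 + 3·164 (−5 from intervention) = 562
  J = 141 + 3·19 + 4·164 + 2·562 = 1978
  K = 132 + 6·19 = 246
ΔJ = 1978 − 788 = 1190; ΔK = 246 − 246 = 0
Score = 5·1190 + (-5)·0 = 5950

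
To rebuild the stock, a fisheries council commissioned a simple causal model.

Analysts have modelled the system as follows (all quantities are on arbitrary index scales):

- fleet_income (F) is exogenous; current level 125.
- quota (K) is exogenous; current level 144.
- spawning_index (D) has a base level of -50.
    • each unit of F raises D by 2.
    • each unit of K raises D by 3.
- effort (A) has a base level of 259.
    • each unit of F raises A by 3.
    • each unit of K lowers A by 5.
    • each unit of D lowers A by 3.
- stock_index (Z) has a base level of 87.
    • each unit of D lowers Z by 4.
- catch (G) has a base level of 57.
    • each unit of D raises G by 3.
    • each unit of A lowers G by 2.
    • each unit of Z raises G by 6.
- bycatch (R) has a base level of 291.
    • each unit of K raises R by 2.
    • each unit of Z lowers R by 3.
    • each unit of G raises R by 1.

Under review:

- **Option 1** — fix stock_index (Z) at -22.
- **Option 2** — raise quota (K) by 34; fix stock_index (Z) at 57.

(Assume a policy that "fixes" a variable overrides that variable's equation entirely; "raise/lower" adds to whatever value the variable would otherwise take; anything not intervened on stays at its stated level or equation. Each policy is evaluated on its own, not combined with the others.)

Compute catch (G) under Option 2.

7517

Option 2 (K + 34, Z := 57):
  F = 125
  K = 144 + 34 = 178
  D = -50 + 2·125 + 3·178 = 734
  A = 259 + 3·125 − 5·178 − 3·734 = -2458
  Z = 57
  G = 57 + 3·734 − 2·(-2458) + 6·57 = 7517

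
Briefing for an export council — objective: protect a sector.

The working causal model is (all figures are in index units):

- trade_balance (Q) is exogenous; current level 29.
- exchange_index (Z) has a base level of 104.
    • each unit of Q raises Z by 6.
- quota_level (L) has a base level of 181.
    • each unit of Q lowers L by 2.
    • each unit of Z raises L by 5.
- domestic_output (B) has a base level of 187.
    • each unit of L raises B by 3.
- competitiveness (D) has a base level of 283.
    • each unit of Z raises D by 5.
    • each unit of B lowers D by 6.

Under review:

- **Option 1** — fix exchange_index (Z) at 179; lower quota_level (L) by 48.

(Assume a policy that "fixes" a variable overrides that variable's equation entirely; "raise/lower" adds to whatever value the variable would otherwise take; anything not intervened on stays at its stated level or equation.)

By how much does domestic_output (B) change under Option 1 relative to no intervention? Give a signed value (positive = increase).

-1629

Baseline:
  Q = 29
  Z = 104 + 6·29 = 278
  L = 181 − 2·29 + 5·278 = 1513
  B = 187 + 3·1513 = 4726
Option 1 (Z := 179, L − 48):
  Q = 29
  Z = 179
  L = 181 − 2·29 + 5·179 (−48 from intervention) = 970
  B = 187 + 3·970 = 3097
Change in B: 3097 − 4726 = -1629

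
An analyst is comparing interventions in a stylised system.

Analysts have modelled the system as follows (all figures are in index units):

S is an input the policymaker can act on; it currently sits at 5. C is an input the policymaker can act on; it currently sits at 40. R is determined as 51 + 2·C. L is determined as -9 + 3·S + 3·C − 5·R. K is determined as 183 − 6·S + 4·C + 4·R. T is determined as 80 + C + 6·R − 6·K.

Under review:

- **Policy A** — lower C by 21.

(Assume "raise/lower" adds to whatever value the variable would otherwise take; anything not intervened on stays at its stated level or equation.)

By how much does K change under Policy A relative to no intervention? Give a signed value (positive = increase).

-252

Baseline:
  S = 5
  C = 40
  R = 51 + 2·40 = 131
  K = 183 − 6·5 + 4·40 + 4·131 = 837
Policy A (C − 21):
  S = 5
  C = 40 − 21 = 19
  R = 51 + 2·19 = 89
  K = 183 − 6·5 + 4·19 + 4·89 = 585
Change in K: 585 − 837 = -252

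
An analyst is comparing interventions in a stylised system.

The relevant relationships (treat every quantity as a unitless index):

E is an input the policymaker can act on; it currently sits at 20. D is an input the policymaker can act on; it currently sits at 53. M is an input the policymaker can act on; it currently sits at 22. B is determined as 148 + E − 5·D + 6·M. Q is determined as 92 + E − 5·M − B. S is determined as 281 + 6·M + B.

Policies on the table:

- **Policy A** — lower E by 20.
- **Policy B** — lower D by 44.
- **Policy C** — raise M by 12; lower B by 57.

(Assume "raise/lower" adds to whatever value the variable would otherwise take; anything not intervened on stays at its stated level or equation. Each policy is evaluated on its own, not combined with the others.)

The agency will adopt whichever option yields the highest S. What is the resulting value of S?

668

Policy A (E − 20):
  E = 20 − 20 = 0
  D = 53
  M = 22
  B = 148 + 0 − 5·53 + 6·22 = 15
  S = 281 + 6·22 + 15 = 428
Policy B (D − 44):
  E = 20
  D = 53 − 44 = 9
  M = 22
  B = 148 + 20 − 5·9 + 6·22 = 255
  S = 281 + 6·22 + 255 = 668
Policy C (M + 12, B − 57):
  E = 20
  D = 53
  M = 22 + 12 = 34
  B = 148 + 20 − 5·53 + 6·34 (−57 from intervention) = 50
  S = 281 + 6·34 + 50 = 535
Comparing — Policy A: S=428, Policy B: S=668, Policy C: S=535. Highest is 668 (Policy B).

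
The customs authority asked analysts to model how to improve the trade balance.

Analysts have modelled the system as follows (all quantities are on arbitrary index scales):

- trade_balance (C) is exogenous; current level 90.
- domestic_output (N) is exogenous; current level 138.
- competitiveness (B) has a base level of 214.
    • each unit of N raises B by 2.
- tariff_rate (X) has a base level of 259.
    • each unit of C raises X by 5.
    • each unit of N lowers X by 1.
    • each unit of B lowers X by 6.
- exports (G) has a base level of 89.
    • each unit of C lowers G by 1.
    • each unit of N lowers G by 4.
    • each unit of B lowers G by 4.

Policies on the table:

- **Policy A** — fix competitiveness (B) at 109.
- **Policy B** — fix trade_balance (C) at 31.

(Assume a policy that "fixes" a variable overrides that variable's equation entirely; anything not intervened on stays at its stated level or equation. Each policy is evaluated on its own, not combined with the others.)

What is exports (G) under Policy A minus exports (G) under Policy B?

1465

Policy A (B := 109):
  C = 90
  N = 138
  B = 109
  G = 89 − 90 − 4·138 − 4·109 = -989
Policy B (C := 31):
  C = 31
  N = 138
  B = 214 + 2·138 = 490
  G = 89 − 31 − 4·138 − 4·490 = -2454
G: -989 − (-2454) = 1465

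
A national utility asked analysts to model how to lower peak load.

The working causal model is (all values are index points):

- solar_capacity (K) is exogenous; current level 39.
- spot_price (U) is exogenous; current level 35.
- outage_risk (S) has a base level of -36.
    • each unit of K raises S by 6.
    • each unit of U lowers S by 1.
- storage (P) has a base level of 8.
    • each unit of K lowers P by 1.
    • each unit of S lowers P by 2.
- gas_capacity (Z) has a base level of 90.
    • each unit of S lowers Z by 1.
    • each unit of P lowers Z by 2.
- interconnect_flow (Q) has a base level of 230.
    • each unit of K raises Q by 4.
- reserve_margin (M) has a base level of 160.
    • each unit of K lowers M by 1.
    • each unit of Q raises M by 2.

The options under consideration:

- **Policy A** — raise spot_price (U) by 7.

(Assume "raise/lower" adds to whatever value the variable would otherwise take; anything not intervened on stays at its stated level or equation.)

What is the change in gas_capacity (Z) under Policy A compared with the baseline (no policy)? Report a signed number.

Baseline:
  K = 39
  U = 35
  S = -36 + 6·39 − 35 = 163
  P = 8 − 39 − 2·163 = -357
  Z = 90 − 163 − 2·(-357) = 641
Policy A (U + 7):
  K = 39
  U = 35 + 7 = 42
  S = -36 + 6·39 − 42 = 156
  P = 8 − 39 − 2·156 = -343
  Z = 90 − 156 − 2·(-343) = 620
Change in Z: 620 − 641 = -21

-21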